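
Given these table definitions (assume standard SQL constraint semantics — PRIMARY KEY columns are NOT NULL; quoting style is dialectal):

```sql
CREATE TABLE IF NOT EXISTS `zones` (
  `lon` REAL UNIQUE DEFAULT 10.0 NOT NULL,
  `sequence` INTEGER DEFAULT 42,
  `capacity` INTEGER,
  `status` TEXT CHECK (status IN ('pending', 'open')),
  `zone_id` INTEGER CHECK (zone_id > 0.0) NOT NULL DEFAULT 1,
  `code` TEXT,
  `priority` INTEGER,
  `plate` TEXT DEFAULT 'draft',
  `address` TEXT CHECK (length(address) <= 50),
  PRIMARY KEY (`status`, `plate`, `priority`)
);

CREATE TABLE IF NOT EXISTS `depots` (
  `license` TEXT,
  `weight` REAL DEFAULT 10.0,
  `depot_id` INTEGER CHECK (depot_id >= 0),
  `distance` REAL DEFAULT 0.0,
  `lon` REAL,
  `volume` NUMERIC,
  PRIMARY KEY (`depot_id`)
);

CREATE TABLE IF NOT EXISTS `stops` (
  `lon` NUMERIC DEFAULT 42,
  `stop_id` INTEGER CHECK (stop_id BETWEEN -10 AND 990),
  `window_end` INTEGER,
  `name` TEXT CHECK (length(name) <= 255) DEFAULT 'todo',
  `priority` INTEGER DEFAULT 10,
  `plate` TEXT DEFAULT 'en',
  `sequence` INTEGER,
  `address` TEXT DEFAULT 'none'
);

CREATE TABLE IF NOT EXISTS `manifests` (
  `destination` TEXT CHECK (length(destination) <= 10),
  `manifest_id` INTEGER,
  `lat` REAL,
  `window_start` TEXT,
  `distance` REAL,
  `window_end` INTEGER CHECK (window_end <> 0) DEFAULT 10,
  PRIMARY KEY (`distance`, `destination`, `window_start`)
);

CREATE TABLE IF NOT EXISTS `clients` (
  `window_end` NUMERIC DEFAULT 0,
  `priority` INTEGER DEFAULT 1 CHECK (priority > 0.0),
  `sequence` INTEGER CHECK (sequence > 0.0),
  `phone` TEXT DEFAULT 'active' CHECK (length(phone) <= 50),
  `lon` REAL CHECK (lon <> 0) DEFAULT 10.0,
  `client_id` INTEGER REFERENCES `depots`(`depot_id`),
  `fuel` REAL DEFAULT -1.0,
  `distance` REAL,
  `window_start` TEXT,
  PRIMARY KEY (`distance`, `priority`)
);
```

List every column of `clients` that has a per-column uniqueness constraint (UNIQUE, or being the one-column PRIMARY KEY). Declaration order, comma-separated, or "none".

- window_end: no UNIQUE or single-column PK constraint.
- priority: part of a composite PRIMARY KEY — only the tuple is unique, not this column on its own.
- sequence: no UNIQUE or single-column PK constraint.
- phone: no UNIQUE or single-column PK constraint.
- lon: no UNIQUE or single-column PK constraint.
- client_id: no UNIQUE or single-column PK constraint.
- fuel: no UNIQUE or single-column PK constraint.
- distance: part of a composite PRIMARY KEY — only the tuple is unique, not this column on its own.
- window_start: no UNIQUE or single-column PK constraint.

none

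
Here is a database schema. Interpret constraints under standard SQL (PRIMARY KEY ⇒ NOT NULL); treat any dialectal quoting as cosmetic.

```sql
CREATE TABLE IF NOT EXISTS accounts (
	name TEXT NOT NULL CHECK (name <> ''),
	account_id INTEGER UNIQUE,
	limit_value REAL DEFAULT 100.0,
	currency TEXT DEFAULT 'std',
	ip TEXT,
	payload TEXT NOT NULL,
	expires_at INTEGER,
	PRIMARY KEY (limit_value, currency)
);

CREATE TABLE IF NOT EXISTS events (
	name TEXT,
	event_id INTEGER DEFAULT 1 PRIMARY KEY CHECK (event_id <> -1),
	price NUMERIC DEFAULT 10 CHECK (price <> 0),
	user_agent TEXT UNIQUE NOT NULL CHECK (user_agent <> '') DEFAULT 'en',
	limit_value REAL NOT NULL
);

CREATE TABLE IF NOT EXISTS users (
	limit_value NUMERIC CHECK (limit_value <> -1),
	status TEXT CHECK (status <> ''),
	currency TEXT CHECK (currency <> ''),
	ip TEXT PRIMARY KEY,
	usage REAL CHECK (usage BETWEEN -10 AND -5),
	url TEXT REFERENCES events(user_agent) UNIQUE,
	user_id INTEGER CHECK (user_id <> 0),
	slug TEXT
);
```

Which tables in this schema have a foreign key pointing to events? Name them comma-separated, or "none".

- users.url references events(user_agent).

users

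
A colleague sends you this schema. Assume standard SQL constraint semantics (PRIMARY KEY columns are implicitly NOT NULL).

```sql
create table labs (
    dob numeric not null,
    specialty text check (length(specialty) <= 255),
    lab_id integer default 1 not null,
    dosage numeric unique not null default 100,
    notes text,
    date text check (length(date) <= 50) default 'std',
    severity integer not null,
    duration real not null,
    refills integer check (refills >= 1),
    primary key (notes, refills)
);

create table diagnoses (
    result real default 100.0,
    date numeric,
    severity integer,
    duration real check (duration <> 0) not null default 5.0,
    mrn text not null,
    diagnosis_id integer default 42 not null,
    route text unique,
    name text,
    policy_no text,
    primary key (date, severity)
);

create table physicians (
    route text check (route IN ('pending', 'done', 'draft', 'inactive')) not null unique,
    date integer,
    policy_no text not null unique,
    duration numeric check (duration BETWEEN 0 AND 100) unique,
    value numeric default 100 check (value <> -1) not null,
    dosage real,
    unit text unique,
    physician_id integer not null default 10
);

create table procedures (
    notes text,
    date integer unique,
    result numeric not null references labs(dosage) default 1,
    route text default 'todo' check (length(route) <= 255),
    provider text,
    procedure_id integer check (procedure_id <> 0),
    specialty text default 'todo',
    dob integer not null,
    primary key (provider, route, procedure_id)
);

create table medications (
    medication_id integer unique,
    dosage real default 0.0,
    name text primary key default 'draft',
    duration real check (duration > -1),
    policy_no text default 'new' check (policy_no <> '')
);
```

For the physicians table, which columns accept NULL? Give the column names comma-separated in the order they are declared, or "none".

- route: declared NOT NULL → not nullable.
- date: no NOT NULL constraint applies → nullable.
- policy_no: declared NOT NULL → not nullable.
- duration: CHECK does not forbid NULL (a CHECK constraint passes when its expression is NULL) → nullable.
- value: declared NOT NULL → not nullable.
- dosage: no NOT NULL constraint applies → nullable.
- unit: UNIQUE does not imply NOT NULL → nullable.
- physician_id: declared NOT NULL → not nullable.

date, duration, dosage, unit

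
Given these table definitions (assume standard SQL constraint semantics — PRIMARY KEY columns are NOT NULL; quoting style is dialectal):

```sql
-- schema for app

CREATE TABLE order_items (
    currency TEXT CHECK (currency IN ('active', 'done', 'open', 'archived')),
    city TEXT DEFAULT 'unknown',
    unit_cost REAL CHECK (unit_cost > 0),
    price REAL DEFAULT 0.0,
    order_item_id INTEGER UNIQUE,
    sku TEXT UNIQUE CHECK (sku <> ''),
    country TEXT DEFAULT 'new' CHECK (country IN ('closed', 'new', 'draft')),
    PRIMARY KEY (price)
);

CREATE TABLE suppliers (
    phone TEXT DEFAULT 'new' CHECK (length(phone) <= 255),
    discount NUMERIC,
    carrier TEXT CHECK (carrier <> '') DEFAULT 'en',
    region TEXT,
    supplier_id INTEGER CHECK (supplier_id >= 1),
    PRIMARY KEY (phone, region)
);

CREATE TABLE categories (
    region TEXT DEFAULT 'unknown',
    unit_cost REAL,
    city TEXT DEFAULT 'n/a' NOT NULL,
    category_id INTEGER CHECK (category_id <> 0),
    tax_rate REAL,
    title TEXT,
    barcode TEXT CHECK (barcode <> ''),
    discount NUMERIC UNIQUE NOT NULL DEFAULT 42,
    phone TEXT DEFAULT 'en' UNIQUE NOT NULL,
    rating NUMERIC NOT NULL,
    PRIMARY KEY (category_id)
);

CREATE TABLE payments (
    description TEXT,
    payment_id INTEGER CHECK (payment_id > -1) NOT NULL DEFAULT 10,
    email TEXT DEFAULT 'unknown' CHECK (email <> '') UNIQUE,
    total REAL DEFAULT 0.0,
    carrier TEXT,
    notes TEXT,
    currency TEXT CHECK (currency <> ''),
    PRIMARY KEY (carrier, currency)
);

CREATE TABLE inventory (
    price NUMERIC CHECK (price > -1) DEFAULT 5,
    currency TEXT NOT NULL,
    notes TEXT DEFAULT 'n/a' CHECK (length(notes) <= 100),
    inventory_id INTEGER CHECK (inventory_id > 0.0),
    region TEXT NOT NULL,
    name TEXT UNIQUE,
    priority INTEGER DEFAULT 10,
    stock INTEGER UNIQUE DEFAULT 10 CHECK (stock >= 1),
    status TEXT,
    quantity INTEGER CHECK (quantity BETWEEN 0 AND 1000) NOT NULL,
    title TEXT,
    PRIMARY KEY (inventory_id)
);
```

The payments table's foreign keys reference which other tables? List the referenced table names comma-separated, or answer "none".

none

No column in payments has a REFERENCES clause.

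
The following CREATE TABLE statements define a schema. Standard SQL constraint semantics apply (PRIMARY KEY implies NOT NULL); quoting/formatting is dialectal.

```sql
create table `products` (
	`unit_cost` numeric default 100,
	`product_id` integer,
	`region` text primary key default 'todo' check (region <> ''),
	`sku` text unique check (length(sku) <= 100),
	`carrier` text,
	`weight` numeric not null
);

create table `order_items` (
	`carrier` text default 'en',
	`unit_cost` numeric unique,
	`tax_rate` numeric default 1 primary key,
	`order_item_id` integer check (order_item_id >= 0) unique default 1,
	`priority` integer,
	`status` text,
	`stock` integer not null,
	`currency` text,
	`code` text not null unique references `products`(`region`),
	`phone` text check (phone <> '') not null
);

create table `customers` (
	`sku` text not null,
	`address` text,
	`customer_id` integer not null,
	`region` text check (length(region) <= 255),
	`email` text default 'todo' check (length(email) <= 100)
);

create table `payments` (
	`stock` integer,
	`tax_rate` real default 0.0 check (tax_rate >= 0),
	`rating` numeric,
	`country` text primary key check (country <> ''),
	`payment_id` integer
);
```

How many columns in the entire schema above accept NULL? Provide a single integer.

17

products: 4 nullable (unit_cost, product_id, sku, carrier — PK (region) and explicit NOT NULL columns excluded).
order_items: 6 nullable (carrier, unit_cost, order_item_id, priority, status, currency — PK (tax_rate) and explicit NOT NULL columns excluded).
customers: 3 nullable (address, region, email — PK none and explicit NOT NULL columns excluded).
payments: 4 nullable (stock, tax_rate, rating, payment_id — PK (country) and explicit NOT NULL columns excluded).
Total: 4 + 6 + 3 + 4 = 17.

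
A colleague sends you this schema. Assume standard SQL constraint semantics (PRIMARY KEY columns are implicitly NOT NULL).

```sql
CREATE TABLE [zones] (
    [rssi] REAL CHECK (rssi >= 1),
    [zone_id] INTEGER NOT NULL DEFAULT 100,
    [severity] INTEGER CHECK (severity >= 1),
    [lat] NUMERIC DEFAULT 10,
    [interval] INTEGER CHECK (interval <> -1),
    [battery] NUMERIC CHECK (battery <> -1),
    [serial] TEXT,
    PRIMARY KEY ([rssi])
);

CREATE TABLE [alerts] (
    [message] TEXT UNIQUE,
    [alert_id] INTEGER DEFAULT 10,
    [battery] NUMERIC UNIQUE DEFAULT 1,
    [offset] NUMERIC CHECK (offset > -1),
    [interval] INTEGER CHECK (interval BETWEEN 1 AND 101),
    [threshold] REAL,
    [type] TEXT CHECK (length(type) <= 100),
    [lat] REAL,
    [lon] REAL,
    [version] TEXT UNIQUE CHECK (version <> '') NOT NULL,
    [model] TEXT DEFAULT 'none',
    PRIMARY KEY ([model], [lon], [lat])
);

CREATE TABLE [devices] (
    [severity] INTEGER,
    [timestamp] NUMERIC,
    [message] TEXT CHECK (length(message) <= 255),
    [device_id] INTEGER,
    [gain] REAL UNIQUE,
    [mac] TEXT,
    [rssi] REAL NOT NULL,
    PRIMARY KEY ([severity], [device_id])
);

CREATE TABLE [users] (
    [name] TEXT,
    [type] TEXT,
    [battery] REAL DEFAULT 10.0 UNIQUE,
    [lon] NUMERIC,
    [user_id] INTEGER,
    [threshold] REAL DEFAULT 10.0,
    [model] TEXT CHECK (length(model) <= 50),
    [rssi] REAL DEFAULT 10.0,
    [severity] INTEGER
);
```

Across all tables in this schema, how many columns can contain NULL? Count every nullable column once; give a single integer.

zones: 5 nullable (severity, lat, interval, battery, serial — PK (rssi) and explicit NOT NULL columns excluded).
alerts: 7 nullable (message, alert_id, battery, offset, interval, threshold, type — PK (model, lon, lat) and explicit NOT NULL columns excluded).
devices: 4 nullable (timestamp, message, gain, mac — PK (severity, device_id) and explicit NOT NULL columns excluded).
users: 9 nullable (name, type, battery, lon, user_id, threshold, model, rssi, severity — PK none and explicit NOT NULL columns excluded).
Total: 5 + 7 + 4 + 9 = 25.

25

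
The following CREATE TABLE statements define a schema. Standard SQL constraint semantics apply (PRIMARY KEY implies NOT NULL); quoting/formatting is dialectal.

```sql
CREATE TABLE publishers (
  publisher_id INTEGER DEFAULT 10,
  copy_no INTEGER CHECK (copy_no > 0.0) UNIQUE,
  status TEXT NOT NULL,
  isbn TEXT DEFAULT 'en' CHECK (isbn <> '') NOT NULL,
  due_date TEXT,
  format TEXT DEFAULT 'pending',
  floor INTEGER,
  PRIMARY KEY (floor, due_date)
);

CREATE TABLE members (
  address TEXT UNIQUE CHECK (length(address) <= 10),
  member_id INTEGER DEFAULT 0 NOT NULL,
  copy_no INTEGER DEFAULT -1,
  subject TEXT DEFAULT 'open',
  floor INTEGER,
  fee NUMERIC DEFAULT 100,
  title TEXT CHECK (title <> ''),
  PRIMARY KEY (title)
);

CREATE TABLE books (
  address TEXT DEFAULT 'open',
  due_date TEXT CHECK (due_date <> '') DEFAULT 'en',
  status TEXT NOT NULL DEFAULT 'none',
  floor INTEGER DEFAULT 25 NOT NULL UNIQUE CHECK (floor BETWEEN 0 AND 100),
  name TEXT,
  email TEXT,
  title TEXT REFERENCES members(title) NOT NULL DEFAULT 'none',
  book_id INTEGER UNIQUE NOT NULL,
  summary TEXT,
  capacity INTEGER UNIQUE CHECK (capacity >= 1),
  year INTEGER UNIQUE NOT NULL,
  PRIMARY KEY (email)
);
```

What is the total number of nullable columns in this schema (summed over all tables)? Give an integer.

13

publishers: 3 nullable (publisher_id, copy_no, format — PK (floor, due_date) and explicit NOT NULL columns excluded).
members: 5 nullable (address, copy_no, subject, floor, fee — PK (title) and explicit NOT NULL columns excluded).
books: 5 nullable (address, due_date, name, summary, capacity — PK (email) and explicit NOT NULL columns excluded).
Total: 3 + 5 + 5 = 13.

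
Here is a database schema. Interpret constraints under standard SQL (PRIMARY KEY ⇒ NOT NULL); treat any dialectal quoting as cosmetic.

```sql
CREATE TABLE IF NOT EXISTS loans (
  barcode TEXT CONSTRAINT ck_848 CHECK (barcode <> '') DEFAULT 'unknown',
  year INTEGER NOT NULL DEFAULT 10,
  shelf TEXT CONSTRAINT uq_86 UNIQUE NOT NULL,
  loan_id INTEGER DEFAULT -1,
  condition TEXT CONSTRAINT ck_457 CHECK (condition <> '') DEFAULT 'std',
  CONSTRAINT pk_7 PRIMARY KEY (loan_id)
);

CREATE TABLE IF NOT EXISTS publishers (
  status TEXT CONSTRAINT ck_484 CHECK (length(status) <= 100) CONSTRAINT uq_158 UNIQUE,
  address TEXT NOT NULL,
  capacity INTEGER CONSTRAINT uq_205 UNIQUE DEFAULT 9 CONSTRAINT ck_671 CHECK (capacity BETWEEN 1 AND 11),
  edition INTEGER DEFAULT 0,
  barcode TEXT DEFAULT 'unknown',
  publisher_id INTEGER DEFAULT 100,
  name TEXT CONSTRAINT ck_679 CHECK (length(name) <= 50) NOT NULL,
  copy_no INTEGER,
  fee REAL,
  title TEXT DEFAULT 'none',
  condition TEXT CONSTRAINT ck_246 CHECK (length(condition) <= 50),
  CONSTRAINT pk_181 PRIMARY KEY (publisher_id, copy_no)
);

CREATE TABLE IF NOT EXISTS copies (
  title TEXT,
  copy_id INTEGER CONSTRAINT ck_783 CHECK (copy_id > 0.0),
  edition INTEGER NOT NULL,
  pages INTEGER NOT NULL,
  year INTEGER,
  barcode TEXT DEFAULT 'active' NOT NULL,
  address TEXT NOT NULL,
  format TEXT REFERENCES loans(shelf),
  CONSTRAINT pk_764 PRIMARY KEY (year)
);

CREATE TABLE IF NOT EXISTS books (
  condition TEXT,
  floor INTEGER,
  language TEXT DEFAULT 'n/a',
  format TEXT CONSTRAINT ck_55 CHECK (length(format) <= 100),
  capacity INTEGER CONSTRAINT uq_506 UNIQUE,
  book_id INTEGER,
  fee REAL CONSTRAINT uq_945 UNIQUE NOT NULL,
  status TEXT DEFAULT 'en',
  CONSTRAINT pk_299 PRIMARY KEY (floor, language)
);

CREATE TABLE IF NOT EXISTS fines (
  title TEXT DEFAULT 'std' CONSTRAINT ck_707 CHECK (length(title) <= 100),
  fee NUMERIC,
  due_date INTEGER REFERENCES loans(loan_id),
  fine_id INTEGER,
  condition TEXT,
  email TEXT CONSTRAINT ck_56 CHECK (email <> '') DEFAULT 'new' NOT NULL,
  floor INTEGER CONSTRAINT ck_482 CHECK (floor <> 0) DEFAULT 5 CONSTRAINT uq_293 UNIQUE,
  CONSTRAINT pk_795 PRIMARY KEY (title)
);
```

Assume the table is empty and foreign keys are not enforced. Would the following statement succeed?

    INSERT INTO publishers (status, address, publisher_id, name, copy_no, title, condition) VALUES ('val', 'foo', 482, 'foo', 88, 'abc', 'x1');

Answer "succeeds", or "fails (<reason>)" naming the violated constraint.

succeeds

NOT NULL columns: address is supplied; copy_no is supplied; name is supplied; publisher_id is supplied.
CHECK constraints: 'val' satisfies (length(status) <= 100); 'foo' satisfies (length(name) <= 50); 'x1' satisfies (length(condition) <= 50).
No constraint is violated.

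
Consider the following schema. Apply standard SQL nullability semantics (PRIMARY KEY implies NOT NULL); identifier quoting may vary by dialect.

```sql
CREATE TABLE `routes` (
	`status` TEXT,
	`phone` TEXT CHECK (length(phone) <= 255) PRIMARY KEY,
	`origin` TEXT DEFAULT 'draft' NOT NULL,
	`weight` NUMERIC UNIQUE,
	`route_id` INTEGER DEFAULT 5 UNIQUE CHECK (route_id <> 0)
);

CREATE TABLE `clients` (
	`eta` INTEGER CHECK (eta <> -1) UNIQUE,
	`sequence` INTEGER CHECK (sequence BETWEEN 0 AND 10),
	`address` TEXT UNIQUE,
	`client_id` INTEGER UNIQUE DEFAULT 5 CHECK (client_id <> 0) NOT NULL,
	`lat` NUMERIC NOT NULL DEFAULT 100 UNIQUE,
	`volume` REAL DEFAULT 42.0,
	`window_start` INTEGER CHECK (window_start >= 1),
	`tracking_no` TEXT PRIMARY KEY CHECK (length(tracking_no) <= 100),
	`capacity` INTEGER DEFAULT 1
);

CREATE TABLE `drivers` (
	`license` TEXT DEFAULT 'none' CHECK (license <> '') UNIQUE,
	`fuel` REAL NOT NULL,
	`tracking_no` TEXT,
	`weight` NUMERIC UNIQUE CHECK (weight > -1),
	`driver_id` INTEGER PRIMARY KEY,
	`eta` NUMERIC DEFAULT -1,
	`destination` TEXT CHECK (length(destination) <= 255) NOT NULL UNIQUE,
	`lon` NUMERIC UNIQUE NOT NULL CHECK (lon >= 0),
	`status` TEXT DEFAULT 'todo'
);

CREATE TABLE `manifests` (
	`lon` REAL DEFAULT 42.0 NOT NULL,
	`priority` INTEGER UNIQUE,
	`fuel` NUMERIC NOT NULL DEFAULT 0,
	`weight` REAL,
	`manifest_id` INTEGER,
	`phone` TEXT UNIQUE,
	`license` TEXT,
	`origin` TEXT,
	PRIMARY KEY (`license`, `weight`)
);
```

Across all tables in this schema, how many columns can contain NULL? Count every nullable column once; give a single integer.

routes: 3 nullable (status, weight, route_id — PK (phone) and explicit NOT NULL columns excluded).
clients: 6 nullable (eta, sequence, address, volume, window_start, capacity — PK (tracking_no) and explicit NOT NULL columns excluded).
drivers: 5 nullable (license, tracking_no, weight, eta, status — PK (driver_id) and explicit NOT NULL columns excluded).
manifests: 4 nullable (priority, manifest_id, phone, origin — PK (license, weight) and explicit NOT NULL columns excluded).
Total: 3 + 6 + 5 + 4 = 18.

18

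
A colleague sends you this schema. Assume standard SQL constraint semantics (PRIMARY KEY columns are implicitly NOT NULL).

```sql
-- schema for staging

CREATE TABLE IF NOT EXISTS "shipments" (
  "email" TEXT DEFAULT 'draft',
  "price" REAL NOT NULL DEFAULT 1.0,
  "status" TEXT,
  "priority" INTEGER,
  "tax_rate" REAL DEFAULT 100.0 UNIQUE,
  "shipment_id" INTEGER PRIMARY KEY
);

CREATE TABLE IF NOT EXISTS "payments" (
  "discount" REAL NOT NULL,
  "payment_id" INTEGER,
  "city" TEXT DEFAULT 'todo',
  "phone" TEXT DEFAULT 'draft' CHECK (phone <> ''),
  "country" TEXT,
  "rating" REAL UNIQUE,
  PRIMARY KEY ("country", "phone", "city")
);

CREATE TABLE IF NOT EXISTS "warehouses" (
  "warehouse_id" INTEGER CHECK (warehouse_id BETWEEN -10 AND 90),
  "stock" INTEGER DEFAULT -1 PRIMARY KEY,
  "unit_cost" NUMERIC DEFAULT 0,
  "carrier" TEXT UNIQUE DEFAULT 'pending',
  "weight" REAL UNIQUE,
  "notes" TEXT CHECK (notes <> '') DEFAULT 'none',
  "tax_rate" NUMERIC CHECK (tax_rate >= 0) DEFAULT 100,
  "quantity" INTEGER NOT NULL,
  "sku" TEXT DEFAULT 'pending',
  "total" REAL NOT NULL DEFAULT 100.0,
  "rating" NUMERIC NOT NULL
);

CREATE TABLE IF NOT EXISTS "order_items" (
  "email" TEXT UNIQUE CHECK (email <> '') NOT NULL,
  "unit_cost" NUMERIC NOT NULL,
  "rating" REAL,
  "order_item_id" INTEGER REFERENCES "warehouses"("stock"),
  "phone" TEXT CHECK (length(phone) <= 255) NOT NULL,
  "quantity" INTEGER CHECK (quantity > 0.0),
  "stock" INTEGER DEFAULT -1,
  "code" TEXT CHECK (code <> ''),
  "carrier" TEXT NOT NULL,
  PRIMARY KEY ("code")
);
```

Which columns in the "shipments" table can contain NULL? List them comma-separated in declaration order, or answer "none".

email, status, priority, tax_rate

- email: DEFAULT only fills an omitted column; an explicit NULL is still allowed → nullable.
- price: declared NOT NULL → not nullable.
- status: no NOT NULL constraint applies → nullable.
- priority: no NOT NULL constraint applies → nullable.
- tax_rate: UNIQUE does not imply NOT NULL → nullable.
- shipment_id: part of the PRIMARY KEY, which implies NOT NULL → not nullable.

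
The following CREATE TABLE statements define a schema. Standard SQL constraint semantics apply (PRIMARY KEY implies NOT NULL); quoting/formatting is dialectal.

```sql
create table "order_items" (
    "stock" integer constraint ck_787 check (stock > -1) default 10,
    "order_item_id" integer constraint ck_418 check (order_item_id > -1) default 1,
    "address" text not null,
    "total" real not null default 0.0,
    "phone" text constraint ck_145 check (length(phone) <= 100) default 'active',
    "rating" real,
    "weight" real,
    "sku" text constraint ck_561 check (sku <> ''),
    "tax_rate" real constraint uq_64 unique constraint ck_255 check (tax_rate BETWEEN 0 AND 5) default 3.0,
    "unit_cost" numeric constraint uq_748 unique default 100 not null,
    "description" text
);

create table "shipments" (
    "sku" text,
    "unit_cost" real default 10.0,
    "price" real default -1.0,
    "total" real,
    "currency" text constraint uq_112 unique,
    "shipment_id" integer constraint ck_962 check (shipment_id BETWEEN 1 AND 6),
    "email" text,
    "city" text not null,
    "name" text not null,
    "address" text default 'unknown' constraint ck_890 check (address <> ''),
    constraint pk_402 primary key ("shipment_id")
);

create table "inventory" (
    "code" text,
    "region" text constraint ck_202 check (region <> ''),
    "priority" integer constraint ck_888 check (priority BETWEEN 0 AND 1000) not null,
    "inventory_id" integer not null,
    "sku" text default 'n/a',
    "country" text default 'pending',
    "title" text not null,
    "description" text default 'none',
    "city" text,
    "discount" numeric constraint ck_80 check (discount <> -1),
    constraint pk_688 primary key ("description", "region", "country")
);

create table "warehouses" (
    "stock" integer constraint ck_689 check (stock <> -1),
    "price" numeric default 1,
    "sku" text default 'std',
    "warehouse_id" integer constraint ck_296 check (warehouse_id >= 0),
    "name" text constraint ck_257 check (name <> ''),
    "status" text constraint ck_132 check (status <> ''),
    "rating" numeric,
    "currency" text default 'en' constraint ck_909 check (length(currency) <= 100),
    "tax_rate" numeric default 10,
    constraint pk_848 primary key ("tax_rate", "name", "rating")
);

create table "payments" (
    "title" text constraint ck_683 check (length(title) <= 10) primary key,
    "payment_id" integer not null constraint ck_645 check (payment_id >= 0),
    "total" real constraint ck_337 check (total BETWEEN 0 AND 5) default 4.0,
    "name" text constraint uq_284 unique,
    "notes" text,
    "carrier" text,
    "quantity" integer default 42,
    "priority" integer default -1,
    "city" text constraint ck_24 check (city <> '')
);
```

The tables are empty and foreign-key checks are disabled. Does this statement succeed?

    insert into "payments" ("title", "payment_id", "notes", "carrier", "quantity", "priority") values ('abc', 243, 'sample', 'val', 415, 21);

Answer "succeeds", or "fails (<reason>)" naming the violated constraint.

succeeds

NOT NULL columns: payment_id is supplied; title is supplied.
CHECK constraints: 'abc' satisfies (length(title) <= 10); 243 satisfies (payment_id >= 0).
No constraint is violated.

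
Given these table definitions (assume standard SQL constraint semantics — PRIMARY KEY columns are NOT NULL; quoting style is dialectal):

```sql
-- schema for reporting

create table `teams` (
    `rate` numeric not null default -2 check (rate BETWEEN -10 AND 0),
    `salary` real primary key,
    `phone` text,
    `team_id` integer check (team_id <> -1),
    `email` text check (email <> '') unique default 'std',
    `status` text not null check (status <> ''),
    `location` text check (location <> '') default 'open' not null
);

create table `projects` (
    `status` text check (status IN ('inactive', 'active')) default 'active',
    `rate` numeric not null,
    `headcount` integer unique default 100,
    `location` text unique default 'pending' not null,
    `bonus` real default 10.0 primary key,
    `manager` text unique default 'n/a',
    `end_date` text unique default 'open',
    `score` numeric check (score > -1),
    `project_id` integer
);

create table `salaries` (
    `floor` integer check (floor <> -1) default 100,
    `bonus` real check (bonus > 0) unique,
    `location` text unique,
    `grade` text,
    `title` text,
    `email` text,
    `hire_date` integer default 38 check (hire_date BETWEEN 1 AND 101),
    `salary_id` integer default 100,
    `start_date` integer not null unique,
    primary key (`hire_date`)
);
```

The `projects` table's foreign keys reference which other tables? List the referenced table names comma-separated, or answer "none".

No column in projects has a REFERENCES clause.

none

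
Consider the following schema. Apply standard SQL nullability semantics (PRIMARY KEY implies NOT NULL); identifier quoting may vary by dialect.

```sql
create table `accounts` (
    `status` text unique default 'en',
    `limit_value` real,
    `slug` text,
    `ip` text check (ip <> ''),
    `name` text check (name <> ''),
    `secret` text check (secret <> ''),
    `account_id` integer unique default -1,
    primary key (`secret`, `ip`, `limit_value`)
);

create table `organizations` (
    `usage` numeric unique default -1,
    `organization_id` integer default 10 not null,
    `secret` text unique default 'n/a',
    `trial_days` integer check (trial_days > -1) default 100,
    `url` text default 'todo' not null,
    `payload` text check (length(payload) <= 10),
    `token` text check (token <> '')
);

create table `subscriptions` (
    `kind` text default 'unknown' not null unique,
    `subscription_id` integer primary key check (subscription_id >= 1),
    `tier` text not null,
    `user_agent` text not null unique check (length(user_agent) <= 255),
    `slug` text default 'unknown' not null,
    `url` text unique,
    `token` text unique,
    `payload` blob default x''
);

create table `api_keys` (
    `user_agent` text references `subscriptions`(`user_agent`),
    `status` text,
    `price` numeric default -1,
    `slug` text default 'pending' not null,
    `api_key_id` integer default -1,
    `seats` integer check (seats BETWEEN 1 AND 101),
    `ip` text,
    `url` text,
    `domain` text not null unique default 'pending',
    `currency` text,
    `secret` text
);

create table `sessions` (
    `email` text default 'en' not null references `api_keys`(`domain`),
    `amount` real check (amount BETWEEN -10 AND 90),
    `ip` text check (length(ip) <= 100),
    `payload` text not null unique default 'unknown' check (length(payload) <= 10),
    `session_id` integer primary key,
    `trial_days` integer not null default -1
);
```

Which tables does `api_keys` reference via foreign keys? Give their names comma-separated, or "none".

- user_agent REFERENCES subscriptions(user_agent).

subscriptions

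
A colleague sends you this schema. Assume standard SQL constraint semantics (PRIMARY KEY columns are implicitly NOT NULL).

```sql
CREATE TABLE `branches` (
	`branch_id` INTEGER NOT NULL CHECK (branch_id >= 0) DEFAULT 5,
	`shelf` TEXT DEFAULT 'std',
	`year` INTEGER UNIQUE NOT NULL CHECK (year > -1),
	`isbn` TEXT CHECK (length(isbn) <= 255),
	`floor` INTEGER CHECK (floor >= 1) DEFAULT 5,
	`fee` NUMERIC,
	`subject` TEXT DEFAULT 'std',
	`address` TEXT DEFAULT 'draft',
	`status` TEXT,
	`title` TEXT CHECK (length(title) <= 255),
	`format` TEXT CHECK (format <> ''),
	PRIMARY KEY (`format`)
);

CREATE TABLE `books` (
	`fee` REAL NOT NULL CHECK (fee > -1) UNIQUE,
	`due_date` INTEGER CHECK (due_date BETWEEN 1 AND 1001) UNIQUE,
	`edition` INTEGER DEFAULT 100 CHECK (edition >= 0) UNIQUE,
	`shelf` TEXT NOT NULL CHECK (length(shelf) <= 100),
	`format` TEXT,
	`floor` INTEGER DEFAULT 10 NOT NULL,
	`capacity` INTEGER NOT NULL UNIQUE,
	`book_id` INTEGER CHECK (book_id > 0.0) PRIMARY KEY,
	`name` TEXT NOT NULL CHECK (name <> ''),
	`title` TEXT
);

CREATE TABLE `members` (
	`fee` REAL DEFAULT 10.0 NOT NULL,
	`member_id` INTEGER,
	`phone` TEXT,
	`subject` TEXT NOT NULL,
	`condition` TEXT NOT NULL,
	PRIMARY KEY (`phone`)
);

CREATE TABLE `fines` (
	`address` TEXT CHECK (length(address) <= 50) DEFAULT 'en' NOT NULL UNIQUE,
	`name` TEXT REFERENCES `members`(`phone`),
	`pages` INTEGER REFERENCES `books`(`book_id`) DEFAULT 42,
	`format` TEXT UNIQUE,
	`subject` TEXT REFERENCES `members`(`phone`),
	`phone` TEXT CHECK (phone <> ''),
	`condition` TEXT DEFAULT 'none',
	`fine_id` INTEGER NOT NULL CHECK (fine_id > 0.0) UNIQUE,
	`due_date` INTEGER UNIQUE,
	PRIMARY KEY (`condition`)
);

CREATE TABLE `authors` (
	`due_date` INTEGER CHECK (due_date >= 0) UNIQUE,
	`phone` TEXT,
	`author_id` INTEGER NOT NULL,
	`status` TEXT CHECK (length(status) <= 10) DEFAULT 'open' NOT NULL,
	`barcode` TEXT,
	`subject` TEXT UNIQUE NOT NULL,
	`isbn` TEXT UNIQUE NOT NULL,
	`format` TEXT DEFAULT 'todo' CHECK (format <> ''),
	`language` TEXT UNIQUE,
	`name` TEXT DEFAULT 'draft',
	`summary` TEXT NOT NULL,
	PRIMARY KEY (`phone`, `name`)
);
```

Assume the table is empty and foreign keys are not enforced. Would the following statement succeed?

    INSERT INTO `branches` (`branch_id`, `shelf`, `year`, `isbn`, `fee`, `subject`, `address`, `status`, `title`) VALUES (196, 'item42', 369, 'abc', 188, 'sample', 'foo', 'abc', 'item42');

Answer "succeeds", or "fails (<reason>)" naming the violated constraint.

format is omitted from the column list and has no DEFAULT, so it would receive NULL.
But format is part of the PRIMARY KEY (implied NOT NULL).

fails (NOT NULL on format)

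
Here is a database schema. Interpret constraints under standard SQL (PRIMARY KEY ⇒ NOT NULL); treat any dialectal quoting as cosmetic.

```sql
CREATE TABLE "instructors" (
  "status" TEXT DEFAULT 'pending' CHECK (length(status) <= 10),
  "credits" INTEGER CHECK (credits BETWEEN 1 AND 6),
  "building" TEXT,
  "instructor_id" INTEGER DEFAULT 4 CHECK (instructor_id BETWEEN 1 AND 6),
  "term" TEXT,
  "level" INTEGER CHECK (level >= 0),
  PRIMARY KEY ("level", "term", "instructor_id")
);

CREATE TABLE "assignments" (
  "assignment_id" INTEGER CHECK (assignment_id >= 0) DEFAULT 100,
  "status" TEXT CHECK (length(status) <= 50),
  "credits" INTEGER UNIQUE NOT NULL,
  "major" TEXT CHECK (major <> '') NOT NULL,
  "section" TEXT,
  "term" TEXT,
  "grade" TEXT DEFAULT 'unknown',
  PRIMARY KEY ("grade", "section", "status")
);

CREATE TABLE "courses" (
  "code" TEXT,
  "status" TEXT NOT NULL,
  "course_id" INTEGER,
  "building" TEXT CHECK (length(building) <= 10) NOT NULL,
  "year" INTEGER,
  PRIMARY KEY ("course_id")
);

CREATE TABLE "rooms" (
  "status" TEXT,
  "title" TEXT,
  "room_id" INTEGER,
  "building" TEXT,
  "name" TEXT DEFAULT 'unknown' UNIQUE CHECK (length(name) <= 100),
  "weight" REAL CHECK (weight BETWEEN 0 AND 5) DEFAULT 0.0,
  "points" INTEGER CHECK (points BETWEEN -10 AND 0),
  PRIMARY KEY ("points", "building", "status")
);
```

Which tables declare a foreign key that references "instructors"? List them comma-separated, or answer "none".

No REFERENCES clause anywhere in the schema names instructors.

none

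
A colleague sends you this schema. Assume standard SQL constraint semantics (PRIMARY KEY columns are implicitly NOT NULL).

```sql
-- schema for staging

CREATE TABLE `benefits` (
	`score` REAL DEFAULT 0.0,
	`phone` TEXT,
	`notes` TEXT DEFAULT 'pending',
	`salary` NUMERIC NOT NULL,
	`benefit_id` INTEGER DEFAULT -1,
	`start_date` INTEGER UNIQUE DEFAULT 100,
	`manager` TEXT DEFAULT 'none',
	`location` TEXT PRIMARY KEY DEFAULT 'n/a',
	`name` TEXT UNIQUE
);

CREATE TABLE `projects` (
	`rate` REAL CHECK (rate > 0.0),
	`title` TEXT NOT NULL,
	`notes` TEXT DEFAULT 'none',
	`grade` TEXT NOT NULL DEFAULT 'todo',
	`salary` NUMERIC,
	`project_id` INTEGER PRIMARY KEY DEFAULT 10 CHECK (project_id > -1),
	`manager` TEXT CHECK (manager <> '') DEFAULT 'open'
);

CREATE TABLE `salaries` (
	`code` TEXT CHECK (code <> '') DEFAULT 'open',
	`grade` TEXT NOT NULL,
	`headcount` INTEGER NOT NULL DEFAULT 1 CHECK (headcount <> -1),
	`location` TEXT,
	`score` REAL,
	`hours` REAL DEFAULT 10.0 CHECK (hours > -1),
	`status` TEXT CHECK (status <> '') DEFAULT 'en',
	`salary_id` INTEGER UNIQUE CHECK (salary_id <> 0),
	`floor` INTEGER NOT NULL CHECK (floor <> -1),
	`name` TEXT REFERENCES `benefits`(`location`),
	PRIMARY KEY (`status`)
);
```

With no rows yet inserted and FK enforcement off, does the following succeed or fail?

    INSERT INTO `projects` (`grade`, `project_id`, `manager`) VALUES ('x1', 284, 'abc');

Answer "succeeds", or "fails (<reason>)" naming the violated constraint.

title is omitted from the column list and has no DEFAULT, so it would receive NULL.
But title is declared NOT NULL.

fails (NOT NULL on title)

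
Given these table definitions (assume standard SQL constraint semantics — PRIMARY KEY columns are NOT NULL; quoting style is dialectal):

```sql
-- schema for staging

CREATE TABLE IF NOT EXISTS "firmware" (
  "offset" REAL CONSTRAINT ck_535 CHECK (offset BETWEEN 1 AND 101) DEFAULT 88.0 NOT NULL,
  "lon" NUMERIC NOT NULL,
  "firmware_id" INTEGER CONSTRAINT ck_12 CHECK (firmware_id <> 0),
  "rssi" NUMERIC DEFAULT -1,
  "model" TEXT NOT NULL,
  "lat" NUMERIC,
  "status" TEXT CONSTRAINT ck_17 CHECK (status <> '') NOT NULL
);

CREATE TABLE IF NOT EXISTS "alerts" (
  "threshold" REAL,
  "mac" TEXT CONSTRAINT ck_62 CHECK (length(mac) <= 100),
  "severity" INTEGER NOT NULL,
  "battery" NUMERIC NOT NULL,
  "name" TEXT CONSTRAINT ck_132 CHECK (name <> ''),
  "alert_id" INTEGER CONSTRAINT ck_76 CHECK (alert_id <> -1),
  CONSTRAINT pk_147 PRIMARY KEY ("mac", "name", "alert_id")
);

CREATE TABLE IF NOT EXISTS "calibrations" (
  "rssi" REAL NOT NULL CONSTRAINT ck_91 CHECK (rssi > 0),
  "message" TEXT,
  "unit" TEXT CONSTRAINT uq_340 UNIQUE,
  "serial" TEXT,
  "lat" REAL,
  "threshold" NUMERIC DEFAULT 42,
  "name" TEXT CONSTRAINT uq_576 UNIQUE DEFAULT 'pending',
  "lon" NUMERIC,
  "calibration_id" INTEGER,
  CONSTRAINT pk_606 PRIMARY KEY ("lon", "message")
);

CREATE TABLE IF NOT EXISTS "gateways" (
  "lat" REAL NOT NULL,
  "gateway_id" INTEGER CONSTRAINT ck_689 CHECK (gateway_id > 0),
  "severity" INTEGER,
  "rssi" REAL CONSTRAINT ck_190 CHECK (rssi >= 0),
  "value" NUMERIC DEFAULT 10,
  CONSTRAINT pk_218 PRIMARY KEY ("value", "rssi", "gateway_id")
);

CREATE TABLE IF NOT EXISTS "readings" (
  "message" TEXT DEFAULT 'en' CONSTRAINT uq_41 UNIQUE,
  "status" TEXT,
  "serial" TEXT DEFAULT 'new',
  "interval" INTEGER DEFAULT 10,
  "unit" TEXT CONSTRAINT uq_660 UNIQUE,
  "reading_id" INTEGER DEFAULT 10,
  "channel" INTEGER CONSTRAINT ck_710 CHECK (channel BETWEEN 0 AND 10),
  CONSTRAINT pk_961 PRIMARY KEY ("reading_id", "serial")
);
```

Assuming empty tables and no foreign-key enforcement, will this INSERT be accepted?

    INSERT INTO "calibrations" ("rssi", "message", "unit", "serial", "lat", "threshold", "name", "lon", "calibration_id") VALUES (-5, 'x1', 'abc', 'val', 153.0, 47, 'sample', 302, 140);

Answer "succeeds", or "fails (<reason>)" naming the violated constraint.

fails (CHECK on rssi)

The value -5 for rssi violates CHECK (rssi > 0).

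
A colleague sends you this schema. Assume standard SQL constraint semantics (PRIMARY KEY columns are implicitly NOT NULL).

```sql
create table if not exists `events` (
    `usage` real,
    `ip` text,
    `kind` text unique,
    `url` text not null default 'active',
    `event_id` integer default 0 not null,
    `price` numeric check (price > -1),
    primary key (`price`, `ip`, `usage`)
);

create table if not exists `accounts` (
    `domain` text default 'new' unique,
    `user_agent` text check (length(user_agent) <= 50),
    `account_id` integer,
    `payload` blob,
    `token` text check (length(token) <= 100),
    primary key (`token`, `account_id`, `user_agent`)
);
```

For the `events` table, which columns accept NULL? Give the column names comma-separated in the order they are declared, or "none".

kind

- usage: part of the PRIMARY KEY, which implies NOT NULL → not nullable.
- ip: part of the PRIMARY KEY, which implies NOT NULL → not nullable.
- kind: UNIQUE does not imply NOT NULL → nullable.
- url: declared NOT NULL → not nullable.
- event_id: declared NOT NULL → not nullable.
- price: part of the PRIMARY KEY, which implies NOT NULL → not nullable.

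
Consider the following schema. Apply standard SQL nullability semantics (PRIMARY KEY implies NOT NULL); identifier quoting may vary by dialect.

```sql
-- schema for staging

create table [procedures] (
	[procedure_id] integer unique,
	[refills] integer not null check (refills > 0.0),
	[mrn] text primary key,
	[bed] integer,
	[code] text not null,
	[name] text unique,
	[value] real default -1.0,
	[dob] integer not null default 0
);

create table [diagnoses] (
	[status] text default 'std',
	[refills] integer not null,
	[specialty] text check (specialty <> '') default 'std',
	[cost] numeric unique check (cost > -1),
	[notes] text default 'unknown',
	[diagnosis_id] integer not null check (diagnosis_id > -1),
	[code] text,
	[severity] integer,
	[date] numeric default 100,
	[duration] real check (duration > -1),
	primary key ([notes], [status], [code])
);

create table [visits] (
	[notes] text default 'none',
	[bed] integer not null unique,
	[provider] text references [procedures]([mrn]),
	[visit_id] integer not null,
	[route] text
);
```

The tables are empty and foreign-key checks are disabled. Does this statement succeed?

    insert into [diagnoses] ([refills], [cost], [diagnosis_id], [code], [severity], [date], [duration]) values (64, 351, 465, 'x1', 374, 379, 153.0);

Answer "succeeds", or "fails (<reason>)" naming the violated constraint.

NOT NULL columns: code is supplied; diagnosis_id is supplied; notes defaults to 'unknown'; refills is supplied; status defaults to 'std'.
CHECK constraints: 351 satisfies (cost > -1); 465 satisfies (diagnosis_id > -1); 153.0 satisfies (duration > -1).
No constraint is violated.

succeeds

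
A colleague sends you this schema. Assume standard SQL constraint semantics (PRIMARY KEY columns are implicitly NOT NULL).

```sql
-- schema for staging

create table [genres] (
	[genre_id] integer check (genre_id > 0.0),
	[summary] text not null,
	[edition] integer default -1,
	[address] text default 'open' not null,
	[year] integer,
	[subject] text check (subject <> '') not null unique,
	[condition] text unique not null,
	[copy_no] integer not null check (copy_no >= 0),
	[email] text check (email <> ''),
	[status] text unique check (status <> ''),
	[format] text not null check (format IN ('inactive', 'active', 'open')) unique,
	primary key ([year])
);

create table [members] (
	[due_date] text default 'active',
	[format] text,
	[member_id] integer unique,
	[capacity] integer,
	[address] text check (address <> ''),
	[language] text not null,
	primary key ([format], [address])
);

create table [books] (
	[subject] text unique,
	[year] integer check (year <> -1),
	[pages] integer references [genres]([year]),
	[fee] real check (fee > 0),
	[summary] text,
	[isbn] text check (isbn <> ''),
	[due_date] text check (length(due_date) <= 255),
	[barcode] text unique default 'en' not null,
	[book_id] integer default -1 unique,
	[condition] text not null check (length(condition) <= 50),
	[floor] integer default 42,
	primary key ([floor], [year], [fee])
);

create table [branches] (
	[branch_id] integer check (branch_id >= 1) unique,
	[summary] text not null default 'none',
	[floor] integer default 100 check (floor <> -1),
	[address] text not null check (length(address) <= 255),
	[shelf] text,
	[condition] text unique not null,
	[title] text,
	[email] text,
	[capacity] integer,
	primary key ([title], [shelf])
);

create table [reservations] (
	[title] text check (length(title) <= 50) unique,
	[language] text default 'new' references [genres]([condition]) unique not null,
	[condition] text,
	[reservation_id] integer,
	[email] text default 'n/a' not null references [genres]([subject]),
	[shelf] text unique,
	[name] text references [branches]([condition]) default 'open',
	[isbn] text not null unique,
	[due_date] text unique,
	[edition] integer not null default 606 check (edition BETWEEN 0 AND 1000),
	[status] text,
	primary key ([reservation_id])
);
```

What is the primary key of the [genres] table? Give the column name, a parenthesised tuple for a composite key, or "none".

year

year is declared PRIMARY KEY as a table-level PRIMARY KEY clause.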